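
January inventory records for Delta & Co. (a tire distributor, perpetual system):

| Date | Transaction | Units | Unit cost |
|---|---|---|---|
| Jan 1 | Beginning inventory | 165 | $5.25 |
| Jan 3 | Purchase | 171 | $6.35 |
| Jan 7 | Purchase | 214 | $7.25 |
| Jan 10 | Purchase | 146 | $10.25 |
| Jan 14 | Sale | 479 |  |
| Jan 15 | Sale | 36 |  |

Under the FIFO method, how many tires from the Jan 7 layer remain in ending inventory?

Jan 14, 479 sold [FIFO — oldest first]: 165 @ $5.25 + 171 @ $6.35 + 143 @ $7.25 = $2,988.85
Jan 15, 36 sold [FIFO — oldest first]: 36 @ $7.25 = $261.00
Total COGS = $2,988.85 + $261.00 = $3,249.85
Ending inventory: 35 @ $7.25 + 146 @ $10.25 = $1,750.25
Check: goods available $5,000.10 = COGS $3,249.85 + ending $1,750.25

35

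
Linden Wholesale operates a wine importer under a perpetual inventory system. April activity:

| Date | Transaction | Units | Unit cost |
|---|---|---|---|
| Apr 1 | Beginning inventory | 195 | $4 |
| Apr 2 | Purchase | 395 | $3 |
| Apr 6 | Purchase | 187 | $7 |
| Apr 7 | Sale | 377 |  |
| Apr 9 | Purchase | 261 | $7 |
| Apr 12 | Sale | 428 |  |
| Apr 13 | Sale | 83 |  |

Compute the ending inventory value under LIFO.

Ending inventory = $600

Apr 7, 377 sold [LIFO — newest first]: 187 @ $7 + 190 @ $3 = $1,879
Apr 12, 428 sold [LIFO — newest first]: 261 @ $7 + 167 @ $3 = $2,328
Apr 13, 83 sold [LIFO — newest first]: 38 @ $3 + 45 @ $4 = $294
Total COGS = $1,879 + $2,328 + $294 = $4,501
Ending inventory: 150 @ $4 = $600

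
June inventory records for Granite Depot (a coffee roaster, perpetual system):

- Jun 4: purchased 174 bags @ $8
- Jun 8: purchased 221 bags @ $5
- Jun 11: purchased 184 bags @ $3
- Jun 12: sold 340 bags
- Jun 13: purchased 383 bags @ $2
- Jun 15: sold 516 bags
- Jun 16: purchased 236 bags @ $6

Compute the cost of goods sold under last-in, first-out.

COGS = $2,967

Jun 12, 340 sold [LIFO — newest first]: 184 @ $3 + 156 @ $5 = $1,332
Jun 15, 516 sold [LIFO — newest first]: 383 @ $2 + 65 @ $5 + 68 @ $8 = $1,635
Total COGS = $1,332 + $1,635 = $2,967
Ending inventory: 106 @ $8 + 236 @ $6 = $2,264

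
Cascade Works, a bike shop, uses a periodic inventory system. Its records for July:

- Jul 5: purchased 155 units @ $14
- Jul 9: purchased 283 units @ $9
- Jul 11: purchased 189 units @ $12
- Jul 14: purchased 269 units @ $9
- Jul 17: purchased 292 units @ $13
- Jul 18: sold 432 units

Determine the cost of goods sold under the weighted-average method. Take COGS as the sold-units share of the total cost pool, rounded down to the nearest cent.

COGS = $4,800.72

Jul 18, sell 432: 432/1188 × $13,202.00 → $4,800.72
Ending inventory (cost pool remaining) = $8,401.28
Check: goods available $13,202.00 = COGS $4,800.72 + ending $8,401.28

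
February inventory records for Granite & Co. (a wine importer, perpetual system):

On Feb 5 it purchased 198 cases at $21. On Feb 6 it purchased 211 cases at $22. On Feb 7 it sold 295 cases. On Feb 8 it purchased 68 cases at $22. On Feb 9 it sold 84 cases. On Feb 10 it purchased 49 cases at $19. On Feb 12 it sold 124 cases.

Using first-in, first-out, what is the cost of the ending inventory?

Feb 7, 295 sold [FIFO — oldest first]: 198 @ $21 + 97 @ $22 = $6,292
Feb 9, 84 sold [FIFO — oldest first]: 84 @ $22 = $1,848
Feb 12, 124 sold [FIFO — oldest first]: 30 @ $22 + 68 @ $22 + 26 @ $19 = $2,650
Total COGS = $6,292 + $1,848 + $2,650 = $10,790
Ending inventory: 23 @ $19 = $437

Ending inventory = $437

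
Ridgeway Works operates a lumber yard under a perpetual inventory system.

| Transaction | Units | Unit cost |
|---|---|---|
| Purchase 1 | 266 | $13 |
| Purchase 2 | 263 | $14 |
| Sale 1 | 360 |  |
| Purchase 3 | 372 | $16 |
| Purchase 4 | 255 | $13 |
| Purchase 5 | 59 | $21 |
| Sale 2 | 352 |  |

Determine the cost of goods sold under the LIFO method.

COGS = $10,105

Sale 1 (360) [LIFO — newest first]: 263 @ $14 + 97 @ $13 = $4,943
Sale 2 (352) [LIFO — newest first]: 59 @ $21 + 255 @ $13 + 38 @ $16 = $5,162
Total COGS = $4,943 + $5,162 = $10,105
Ending inventory: 169 @ $13 + 334 @ $16 = $7,541
Check: goods available $17,646 = COGS $10,105 + ending $7,541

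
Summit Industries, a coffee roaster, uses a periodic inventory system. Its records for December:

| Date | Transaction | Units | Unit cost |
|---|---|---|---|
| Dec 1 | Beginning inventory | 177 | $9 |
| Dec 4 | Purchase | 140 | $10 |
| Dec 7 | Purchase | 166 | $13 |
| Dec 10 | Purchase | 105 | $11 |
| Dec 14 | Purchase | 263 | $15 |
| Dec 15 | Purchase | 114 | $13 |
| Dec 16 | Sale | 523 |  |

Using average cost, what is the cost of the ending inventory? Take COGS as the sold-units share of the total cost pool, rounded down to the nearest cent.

Ending inventory = $5,374.08

Dec 16, sell 523: 523/965 × $11,733.00 → $6,358.92
Ending inventory (cost pool remaining) = $5,374.08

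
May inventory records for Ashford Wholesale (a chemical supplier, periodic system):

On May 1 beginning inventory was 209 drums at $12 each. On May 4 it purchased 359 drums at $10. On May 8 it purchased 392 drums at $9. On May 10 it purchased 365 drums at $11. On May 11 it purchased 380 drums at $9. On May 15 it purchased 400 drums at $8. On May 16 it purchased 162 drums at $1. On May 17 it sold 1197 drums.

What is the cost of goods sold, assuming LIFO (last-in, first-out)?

May 17, 1197 sold [LIFO — newest first]: 162 @ $1 + 400 @ $8 + 380 @ $9 + 255 @ $11 = $9,587
Ending inventory: 209 @ $12 + 359 @ $10 + 392 @ $9 + 110 @ $11 = $10,836
Check: goods available $20,423 = COGS $9,587 + ending $10,836

COGS = $9,587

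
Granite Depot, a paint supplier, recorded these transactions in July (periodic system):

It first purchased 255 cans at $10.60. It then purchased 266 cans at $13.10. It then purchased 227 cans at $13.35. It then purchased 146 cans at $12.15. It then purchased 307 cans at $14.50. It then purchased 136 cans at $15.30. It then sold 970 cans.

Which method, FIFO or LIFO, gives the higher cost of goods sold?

FIFO COGS: 255 @ $10.60 + 266 @ $13.10 + 227 @ $13.35 + 146 @ $12.15 + 76 @ $14.50 = $12,093.95
LIFO COGS: 136 @ $15.30 + 307 @ $14.50 + 146 @ $12.15 + 227 @ $13.35 + 154 @ $13.10 = $13,354.05

LIFO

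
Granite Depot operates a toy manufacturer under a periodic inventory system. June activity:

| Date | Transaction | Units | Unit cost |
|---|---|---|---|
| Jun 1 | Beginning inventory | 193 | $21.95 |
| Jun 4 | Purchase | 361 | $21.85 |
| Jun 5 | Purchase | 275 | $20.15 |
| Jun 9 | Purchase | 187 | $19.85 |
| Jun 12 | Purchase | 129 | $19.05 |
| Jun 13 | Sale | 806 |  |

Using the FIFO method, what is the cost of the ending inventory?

Jun 13, 806 sold [FIFO — oldest first]: 193 @ $21.95 + 361 @ $21.85 + 252 @ $20.15 = $17,202.00
Ending inventory: 23 @ $20.15 + 187 @ $19.85 + 129 @ $19.05 = $6,632.85
Check: goods available $23,834.85 = COGS $17,202.00 + ending $6,632.85

Ending inventory = $6,632.85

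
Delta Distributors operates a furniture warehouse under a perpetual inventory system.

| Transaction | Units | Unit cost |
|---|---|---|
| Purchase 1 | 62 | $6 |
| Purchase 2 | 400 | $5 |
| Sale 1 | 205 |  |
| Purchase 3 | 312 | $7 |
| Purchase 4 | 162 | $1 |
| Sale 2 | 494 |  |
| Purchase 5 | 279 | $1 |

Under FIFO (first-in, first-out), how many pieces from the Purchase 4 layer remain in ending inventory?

162

Sale 1 (205) [FIFO — oldest first]: 62 @ $6 + 143 @ $5 = $1,087
Sale 2 (494) [FIFO — oldest first]: 257 @ $5 + 237 @ $7 = $2,944
Total COGS = $1,087 + $2,944 = $4,031
Ending inventory: 75 @ $7 + 162 @ $1 + 279 @ $1 = $966
Check: goods available $4,997 = COGS $4,031 + ending $966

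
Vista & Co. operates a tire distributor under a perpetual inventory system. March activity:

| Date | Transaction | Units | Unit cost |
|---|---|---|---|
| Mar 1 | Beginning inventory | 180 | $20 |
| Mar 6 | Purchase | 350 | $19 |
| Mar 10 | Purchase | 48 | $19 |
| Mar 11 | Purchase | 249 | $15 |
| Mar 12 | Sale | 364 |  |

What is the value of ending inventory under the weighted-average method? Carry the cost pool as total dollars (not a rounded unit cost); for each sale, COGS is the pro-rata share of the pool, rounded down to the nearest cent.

After Mar 1: 180 on hand, pool $3,600.00 (≈ $20.0000 each)
After Mar 6: 530 on hand, pool $10,250.00 (≈ $19.3396 each)
After Mar 10: 578 on hand, pool $11,162.00 (≈ $19.3114 each)
After Mar 11: 827 on hand, pool $14,897.00 (≈ $18.0133 each)
Mar 12, sell 364: 364/827 × $14,897.00 → $6,556.84
Ending inventory (cost pool remaining) = $8,340.16
Check: goods available $14,897.00 = COGS $6,556.84 + ending $8,340.16

Ending inventory = $8,340.16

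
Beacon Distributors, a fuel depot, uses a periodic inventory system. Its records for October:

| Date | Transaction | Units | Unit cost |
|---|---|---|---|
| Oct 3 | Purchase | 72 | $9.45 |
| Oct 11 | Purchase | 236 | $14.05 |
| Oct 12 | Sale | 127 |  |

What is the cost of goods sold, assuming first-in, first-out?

COGS = $1,453.15

Oct 12, 127 sold [FIFO — oldest first]: 72 @ $9.45 + 55 @ $14.05 = $1,453.15
Ending inventory: 181 @ $14.05 = $2,543.05
Check: goods available $3,996.20 = COGS $1,453.15 + ending $2,543.05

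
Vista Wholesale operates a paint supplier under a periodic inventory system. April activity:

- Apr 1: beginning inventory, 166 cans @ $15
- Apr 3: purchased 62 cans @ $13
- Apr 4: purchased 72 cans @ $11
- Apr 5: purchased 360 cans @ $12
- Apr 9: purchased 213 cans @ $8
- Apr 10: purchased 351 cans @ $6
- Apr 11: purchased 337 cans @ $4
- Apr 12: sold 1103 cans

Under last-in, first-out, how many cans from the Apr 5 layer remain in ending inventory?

Apr 12, 1103 sold [LIFO — newest first]: 337 @ $4 + 351 @ $6 + 213 @ $8 + 202 @ $12 = $7,582
Ending inventory: 166 @ $15 + 62 @ $13 + 72 @ $11 + 158 @ $12 = $5,984

158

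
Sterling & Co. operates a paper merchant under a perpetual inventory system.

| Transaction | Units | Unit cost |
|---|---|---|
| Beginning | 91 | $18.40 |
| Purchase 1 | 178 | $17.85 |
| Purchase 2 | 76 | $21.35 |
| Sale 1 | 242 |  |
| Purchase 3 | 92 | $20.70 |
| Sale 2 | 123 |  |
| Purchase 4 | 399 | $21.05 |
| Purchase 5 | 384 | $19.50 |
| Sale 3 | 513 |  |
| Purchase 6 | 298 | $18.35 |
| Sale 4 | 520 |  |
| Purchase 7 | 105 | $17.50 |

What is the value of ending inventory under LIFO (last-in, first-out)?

Ending inventory = $4,172.70

Sale 1 (242) [LIFO — newest first]: 76 @ $21.35 + 166 @ $17.85 = $4,585.70
Sale 2 (123) [LIFO — newest first]: 92 @ $20.70 + 12 @ $17.85 + 19 @ $18.40 = $2,468.20
Sale 3 (513) [LIFO — newest first]: 384 @ $19.50 + 129 @ $21.05 = $10,203.45
Sale 4 (520) [LIFO — newest first]: 298 @ $18.35 + 222 @ $21.05 = $10,141.40
Total COGS = $4,585.70 + $2,468.20 + $10,203.45 + $10,141.40 = $27,398.75
Ending inventory: 72 @ $18.40 + 48 @ $21.05 + 105 @ $17.50 = $4,172.70
Check: goods available $31,571.45 = COGS $27,398.75 + ending $4,172.70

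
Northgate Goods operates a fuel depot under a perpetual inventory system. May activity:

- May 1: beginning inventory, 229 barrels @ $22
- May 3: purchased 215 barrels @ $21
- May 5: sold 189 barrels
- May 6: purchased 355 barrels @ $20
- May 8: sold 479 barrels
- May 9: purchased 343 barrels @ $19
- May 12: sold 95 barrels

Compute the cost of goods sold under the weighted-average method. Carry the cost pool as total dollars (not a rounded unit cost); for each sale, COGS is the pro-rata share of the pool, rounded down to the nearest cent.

After May 1: 229 on hand, pool $5,038.00 (≈ $22.0000 each)
After May 3: 444 on hand, pool $9,553.00 (≈ $21.5158 each)
May 5, sell 189: 189/444 × $9,553.00 → $4,066.47
After May 6: 610 on hand, pool $12,586.53 (≈ $20.6337 each)
May 8, sell 479: 479/610 × $12,586.53 → $9,883.52
After May 9: 474 on hand, pool $9,220.01 (≈ $19.4515 each)
May 12, sell 95: 95/474 × $9,220.01 → $1,847.89
Total COGS = $4,066.47 + $9,883.52 + $1,847.89 = $15,797.88
Ending inventory (cost pool remaining) = $7,372.12

COGS = $15,797.88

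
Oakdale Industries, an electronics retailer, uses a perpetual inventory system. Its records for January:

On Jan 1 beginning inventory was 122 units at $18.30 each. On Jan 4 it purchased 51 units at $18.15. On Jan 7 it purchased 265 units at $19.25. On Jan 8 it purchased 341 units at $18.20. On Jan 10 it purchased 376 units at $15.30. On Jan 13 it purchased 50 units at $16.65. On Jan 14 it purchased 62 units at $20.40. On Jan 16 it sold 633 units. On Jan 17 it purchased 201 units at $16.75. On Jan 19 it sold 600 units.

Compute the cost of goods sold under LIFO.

Jan 16, 633 sold [LIFO — newest first]: 62 @ $20.40 + 50 @ $16.65 + 376 @ $15.30 + 145 @ $18.20 = $10,489.10
Jan 19, 600 sold [LIFO — newest first]: 201 @ $16.75 + 196 @ $18.20 + 203 @ $19.25 = $10,841.70
Total COGS = $10,489.10 + $10,841.70 = $21,330.80
Ending inventory: 122 @ $18.30 + 51 @ $18.15 + 62 @ $19.25 = $4,351.75

COGS = $21,330.80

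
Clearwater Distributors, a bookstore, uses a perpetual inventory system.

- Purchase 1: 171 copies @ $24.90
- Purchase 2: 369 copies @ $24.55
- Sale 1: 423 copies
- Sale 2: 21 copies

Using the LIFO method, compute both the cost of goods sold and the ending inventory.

Sale 1 (423) [LIFO — newest first]: 369 @ $24.55 + 54 @ $24.90 = $10,403.55
Sale 2 (21) [LIFO — newest first]: 21 @ $24.90 = $522.90
Total COGS = $10,403.55 + $522.90 = $10,926.45
Ending inventory: 96 @ $24.90 = $2,390.40

COGS = $10,926.45; ending inventory = $2,390.40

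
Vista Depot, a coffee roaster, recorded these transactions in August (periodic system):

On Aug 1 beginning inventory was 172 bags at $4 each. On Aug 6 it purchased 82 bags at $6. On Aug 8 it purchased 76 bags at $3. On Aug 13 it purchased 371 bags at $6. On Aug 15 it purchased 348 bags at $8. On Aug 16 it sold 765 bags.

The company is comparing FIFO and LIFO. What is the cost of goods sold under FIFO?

FIFO COGS: 172 @ $4 + 82 @ $6 + 76 @ $3 + 371 @ $6 + 64 @ $8 = $4,146
LIFO COGS: 348 @ $8 + 371 @ $6 + 46 @ $3 = $5,148

COGS = $4,146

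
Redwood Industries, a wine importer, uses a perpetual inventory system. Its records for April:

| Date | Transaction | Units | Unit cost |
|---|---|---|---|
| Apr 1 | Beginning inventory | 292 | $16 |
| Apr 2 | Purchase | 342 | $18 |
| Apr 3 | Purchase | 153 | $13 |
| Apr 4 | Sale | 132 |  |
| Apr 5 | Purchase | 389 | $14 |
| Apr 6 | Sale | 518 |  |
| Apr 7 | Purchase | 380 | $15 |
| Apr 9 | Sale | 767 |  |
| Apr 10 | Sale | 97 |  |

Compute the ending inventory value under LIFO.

Ending inventory = $672

Apr 4, 132 sold [LIFO — newest first]: 132 @ $13 = $1,716
Apr 6, 518 sold [LIFO — newest first]: 389 @ $14 + 21 @ $13 + 108 @ $18 = $7,663
Apr 9, 767 sold [LIFO — newest first]: 380 @ $15 + 234 @ $18 + 153 @ $16 = $12,360
Apr 10, 97 sold [LIFO — newest first]: 97 @ $16 = $1,552
Total COGS = $1,716 + $7,663 + $12,360 + $1,552 = $23,291
Ending inventory: 42 @ $16 = $672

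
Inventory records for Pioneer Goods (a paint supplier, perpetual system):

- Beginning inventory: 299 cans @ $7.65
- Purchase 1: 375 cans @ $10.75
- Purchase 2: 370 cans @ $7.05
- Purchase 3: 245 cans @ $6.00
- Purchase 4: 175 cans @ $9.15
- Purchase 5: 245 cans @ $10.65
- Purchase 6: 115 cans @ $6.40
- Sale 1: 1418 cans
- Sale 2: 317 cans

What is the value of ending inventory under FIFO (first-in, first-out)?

Sale 1 (1418) [FIFO — oldest first]: 299 @ $7.65 + 375 @ $10.75 + 370 @ $7.05 + 245 @ $6.00 + 129 @ $9.15 = $11,577.45
Sale 2 (317) [FIFO — oldest first]: 46 @ $9.15 + 245 @ $10.65 + 26 @ $6.40 = $3,196.55
Total COGS = $11,577.45 + $3,196.55 = $14,774.00
Ending inventory: 89 @ $6.40 = $569.60

Ending inventory = $569.60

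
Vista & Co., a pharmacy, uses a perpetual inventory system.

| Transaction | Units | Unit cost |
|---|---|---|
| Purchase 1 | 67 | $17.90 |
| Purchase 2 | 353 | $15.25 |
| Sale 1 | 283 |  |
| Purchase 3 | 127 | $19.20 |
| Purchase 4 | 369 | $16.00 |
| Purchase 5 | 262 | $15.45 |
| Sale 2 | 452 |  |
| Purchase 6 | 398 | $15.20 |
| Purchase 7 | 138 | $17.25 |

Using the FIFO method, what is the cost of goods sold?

COGS = $12,028.95

Sale 1 (283) [FIFO — oldest first]: 67 @ $17.90 + 216 @ $15.25 = $4,493.30
Sale 2 (452) [FIFO — oldest first]: 137 @ $15.25 + 127 @ $19.20 + 188 @ $16.00 = $7,535.65
Total COGS = $4,493.30 + $7,535.65 = $12,028.95
Ending inventory: 181 @ $16.00 + 262 @ $15.45 + 398 @ $15.20 + 138 @ $17.25 = $15,374.00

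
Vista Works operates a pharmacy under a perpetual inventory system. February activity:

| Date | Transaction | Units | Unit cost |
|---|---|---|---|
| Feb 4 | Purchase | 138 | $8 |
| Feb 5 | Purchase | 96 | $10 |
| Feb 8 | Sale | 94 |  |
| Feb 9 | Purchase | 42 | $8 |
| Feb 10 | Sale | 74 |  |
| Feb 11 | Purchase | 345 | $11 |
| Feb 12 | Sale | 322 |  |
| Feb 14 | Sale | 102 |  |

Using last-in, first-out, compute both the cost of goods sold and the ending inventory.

COGS = $5,963; ending inventory = $232

Feb 8, 94 sold [LIFO — newest first]: 94 @ $10 = $940
Feb 10, 74 sold [LIFO — newest first]: 42 @ $8 + 2 @ $10 + 30 @ $8 = $596
Feb 12, 322 sold [LIFO — newest first]: 322 @ $11 = $3,542
Feb 14, 102 sold [LIFO — newest first]: 23 @ $11 + 79 @ $8 = $885
Total COGS = $940 + $596 + $3,542 + $885 = $5,963
Ending inventory: 29 @ $8 = $232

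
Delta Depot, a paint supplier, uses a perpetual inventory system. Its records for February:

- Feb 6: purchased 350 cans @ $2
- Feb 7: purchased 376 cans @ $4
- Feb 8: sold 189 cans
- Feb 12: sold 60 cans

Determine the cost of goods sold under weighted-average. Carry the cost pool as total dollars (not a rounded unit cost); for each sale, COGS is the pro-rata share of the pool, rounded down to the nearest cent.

COGS = $755.90

After Feb 6: 350 on hand, pool $700.00 (≈ $2.0000 each)
After Feb 7: 726 on hand, pool $2,204.00 (≈ $3.0358 each)
Feb 8, sell 189: 189/726 × $2,204.00 → $573.76
Feb 12, sell 60: 60/537 × $1,630.24 → $182.14
Total COGS = $573.76 + $182.14 = $755.90
Ending inventory (cost pool remaining) = $1,448.10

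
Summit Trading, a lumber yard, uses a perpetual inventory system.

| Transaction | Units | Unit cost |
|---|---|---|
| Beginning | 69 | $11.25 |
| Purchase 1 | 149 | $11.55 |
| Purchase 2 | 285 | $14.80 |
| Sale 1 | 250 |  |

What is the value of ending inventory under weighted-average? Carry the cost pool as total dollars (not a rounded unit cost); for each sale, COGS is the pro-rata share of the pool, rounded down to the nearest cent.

After Beginning: 69 on hand, pool $776.25 (≈ $11.2500 each)
After Purchase 1: 218 on hand, pool $2,497.20 (≈ $11.4550 each)
After Purchase 2: 503 on hand, pool $6,715.20 (≈ $13.3503 each)
Sale 1, sell 250: 250/503 × $6,715.20 → $3,337.57
Ending inventory (cost pool remaining) = $3,377.63

Ending inventory = $3,377.63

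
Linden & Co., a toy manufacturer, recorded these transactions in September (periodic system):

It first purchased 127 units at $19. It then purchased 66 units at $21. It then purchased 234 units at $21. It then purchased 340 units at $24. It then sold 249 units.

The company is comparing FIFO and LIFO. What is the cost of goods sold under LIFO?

COGS = $5,976

FIFO COGS: 127 @ $19 + 66 @ $21 + 56 @ $21 = $4,975
LIFO COGS: 249 @ $24 = $5,976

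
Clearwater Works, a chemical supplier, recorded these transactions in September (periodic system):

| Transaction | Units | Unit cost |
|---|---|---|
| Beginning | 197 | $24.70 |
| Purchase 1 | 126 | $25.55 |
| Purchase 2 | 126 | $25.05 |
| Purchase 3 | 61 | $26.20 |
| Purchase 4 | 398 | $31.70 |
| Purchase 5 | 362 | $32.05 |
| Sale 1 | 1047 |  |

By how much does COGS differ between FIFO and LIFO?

$1,616.95

FIFO COGS: 197 @ $24.70 + 126 @ $25.55 + 126 @ $25.05 + 61 @ $26.20 + 398 @ $31.70 + 139 @ $32.05 = $29,911.25
LIFO COGS: 362 @ $32.05 + 398 @ $31.70 + 61 @ $26.20 + 126 @ $25.05 + 100 @ $25.55 = $31,528.20
Difference = |$29,911.25 − $31,528.20| = $1,616.95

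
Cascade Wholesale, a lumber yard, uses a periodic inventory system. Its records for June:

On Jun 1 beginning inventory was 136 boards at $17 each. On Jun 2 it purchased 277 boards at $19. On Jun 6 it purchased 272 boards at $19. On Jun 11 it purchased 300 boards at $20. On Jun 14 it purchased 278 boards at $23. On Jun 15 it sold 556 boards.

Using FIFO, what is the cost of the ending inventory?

Ending inventory = $14,845

Jun 15, 556 sold [FIFO — oldest first]: 136 @ $17 + 277 @ $19 + 143 @ $19 = $10,292
Ending inventory: 129 @ $19 + 300 @ $20 + 278 @ $23 = $14,845
Check: goods available $25,137 = COGS $10,292 + ending $14,845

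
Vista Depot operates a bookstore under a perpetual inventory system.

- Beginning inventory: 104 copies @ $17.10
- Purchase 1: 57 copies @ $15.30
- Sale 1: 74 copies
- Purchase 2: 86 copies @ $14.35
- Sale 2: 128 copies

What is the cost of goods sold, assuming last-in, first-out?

Sale 1 (74) [LIFO — newest first]: 57 @ $15.30 + 17 @ $17.10 = $1,162.80
Sale 2 (128) [LIFO — newest first]: 86 @ $14.35 + 42 @ $17.10 = $1,952.30
Total COGS = $1,162.80 + $1,952.30 = $3,115.10
Ending inventory: 45 @ $17.10 = $769.50
Check: goods available $3,884.60 = COGS $3,115.10 + ending $769.50

COGS = $3,115.10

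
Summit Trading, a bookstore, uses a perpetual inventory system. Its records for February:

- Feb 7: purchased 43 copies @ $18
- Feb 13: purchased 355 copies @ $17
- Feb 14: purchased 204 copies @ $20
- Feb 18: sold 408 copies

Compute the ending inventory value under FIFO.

Ending inventory = $3,880

Feb 18, 408 sold [FIFO — oldest first]: 43 @ $18 + 355 @ $17 + 10 @ $20 = $7,009
Ending inventory: 194 @ $20 = $3,880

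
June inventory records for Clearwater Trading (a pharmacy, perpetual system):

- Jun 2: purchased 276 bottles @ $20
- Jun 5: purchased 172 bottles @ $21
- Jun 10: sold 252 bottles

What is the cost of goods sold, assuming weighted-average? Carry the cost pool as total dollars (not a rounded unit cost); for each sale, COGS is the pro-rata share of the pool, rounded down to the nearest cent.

After Jun 2: 276 on hand, pool $5,520.00 (≈ $20.0000 each)
After Jun 5: 448 on hand, pool $9,132.00 (≈ $20.3839 each)
Jun 10, sell 252: 252/448 × $9,132.00 → $5,136.75
Ending inventory (cost pool remaining) = $3,995.25
Check: goods available $9,132.00 = COGS $5,136.75 + ending $3,995.25

COGS = $5,136.75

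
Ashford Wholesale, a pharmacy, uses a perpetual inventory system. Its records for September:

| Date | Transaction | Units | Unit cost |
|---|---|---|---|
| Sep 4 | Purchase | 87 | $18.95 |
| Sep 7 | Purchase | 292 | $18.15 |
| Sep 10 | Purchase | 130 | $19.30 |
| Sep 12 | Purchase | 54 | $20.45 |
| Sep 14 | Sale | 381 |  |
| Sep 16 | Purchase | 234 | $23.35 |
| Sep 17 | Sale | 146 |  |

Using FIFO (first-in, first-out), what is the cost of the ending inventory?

Ending inventory = $6,200.10

Sep 14, 381 sold [FIFO — oldest first]: 87 @ $18.95 + 292 @ $18.15 + 2 @ $19.30 = $6,987.05
Sep 17, 146 sold [FIFO — oldest first]: 128 @ $19.30 + 18 @ $20.45 = $2,838.50
Total COGS = $6,987.05 + $2,838.50 = $9,825.55
Ending inventory: 36 @ $20.45 + 234 @ $23.35 = $6,200.10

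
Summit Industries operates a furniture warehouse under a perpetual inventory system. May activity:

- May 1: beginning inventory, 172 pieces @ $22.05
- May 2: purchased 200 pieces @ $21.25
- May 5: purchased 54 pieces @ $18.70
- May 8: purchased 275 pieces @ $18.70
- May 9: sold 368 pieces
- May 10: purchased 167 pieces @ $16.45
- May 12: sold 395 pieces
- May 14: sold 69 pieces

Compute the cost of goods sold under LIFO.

COGS = $16,148.25

May 9, 368 sold [LIFO — newest first]: 275 @ $18.70 + 54 @ $18.70 + 39 @ $21.25 = $6,981.05
May 12, 395 sold [LIFO — newest first]: 167 @ $16.45 + 161 @ $21.25 + 67 @ $22.05 = $7,645.75
May 14, 69 sold [LIFO — newest first]: 69 @ $22.05 = $1,521.45
Total COGS = $6,981.05 + $7,645.75 + $1,521.45 = $16,148.25
Ending inventory: 36 @ $22.05 = $793.80
Check: goods available $16,942.05 = COGS $16,148.25 + ending $793.80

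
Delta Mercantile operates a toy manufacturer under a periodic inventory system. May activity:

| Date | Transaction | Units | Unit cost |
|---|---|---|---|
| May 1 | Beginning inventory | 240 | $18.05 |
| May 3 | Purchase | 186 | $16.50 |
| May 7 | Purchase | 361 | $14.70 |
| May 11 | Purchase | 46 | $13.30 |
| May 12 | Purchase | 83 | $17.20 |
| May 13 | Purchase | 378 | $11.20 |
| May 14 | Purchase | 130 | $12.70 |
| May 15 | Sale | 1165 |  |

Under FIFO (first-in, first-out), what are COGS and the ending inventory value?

COGS = $17,535.90; ending inventory = $3,095.80

May 15, 1165 sold [FIFO — oldest first]: 240 @ $18.05 + 186 @ $16.50 + 361 @ $14.70 + 46 @ $13.30 + 83 @ $17.20 + 249 @ $11.20 = $17,535.90
Ending inventory: 129 @ $11.20 + 130 @ $12.70 = $3,095.80
Check: goods available $20,631.70 = COGS $17,535.90 + ending $3,095.80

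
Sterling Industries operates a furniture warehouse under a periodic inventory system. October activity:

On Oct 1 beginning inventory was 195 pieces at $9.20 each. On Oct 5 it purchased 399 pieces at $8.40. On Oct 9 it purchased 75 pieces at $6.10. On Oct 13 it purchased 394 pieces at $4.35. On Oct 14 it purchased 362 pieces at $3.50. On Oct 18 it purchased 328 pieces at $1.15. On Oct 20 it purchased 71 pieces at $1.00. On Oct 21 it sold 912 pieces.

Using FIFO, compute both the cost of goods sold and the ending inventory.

Oct 21, 912 sold [FIFO — oldest first]: 195 @ $9.20 + 399 @ $8.40 + 75 @ $6.10 + 243 @ $4.35 = $6,660.15
Ending inventory: 151 @ $4.35 + 362 @ $3.50 + 328 @ $1.15 + 71 @ $1.00 = $2,372.05

COGS = $6,660.15; ending inventory = $2,372.05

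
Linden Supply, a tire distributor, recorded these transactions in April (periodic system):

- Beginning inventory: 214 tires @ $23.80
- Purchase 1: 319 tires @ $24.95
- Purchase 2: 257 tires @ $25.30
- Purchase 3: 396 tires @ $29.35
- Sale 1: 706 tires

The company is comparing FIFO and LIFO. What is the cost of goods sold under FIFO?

FIFO COGS: 214 @ $23.80 + 319 @ $24.95 + 173 @ $25.30 = $17,429.15
LIFO COGS: 396 @ $29.35 + 257 @ $25.30 + 53 @ $24.95 = $19,447.05

COGS = $17,429.15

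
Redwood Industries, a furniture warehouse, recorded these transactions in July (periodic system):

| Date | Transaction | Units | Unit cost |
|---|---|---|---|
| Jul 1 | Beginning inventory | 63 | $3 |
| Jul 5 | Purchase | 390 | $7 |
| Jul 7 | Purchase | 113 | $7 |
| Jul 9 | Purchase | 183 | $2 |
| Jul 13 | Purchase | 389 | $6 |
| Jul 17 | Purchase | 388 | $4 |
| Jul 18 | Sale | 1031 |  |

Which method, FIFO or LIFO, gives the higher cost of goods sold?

FIFO COGS: 63 @ $3 + 390 @ $7 + 113 @ $7 + 183 @ $2 + 282 @ $6 = $5,768
LIFO COGS: 388 @ $4 + 389 @ $6 + 183 @ $2 + 71 @ $7 = $4,749

FIFO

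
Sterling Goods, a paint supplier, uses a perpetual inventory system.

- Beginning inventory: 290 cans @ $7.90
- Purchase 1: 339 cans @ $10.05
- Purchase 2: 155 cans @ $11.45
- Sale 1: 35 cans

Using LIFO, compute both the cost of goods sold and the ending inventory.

Sale 1 (35) [LIFO — newest first]: 35 @ $11.45 = $400.75
Ending inventory: 290 @ $7.90 + 339 @ $10.05 + 120 @ $11.45 = $7,071.95

COGS = $400.75; ending inventory = $7,071.95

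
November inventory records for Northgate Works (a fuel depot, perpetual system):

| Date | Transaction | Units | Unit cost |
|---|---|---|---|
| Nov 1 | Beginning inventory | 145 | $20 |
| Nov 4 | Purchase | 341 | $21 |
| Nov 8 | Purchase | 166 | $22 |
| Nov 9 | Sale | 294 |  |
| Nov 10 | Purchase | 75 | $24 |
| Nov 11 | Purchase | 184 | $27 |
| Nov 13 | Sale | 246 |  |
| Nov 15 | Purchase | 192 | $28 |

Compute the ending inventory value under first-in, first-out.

Ending inventory = $14,608

Nov 9, 294 sold [FIFO — oldest first]: 145 @ $20 + 149 @ $21 = $6,029
Nov 13, 246 sold [FIFO — oldest first]: 192 @ $21 + 54 @ $22 = $5,220
Total COGS = $6,029 + $5,220 = $11,249
Ending inventory: 112 @ $22 + 75 @ $24 + 184 @ $27 + 192 @ $28 = $14,608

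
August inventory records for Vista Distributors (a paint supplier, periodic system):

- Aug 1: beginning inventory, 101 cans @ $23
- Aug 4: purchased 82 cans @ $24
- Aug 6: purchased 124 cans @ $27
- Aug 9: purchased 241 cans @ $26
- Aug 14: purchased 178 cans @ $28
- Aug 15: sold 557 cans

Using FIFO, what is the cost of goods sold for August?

COGS = $14,157

Aug 15, 557 sold [FIFO — oldest first]: 101 @ $23 + 82 @ $24 + 124 @ $27 + 241 @ $26 + 9 @ $28 = $14,157
Ending inventory: 169 @ $28 = $4,732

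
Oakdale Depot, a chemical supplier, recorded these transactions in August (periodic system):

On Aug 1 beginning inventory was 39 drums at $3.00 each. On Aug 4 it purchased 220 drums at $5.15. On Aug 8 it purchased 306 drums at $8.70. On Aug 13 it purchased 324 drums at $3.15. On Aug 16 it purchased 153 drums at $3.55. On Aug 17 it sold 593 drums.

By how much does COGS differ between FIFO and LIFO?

$1,427.45

FIFO COGS: 39 @ $3.00 + 220 @ $5.15 + 306 @ $8.70 + 28 @ $3.15 = $4,000.40
LIFO COGS: 153 @ $3.55 + 324 @ $3.15 + 116 @ $8.70 = $2,572.95
Difference = |$4,000.40 − $2,572.95| = $1,427.45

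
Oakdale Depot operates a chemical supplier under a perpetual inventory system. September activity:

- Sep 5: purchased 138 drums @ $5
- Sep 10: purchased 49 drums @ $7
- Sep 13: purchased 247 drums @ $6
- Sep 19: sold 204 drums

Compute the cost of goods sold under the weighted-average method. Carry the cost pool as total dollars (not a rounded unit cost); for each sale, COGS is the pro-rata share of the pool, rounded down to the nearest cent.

COGS = $1,182.16

After Sep 5: 138 on hand, pool $690.00 (≈ $5.0000 each)
After Sep 10: 187 on hand, pool $1,033.00 (≈ $5.5241 each)
After Sep 13: 434 on hand, pool $2,515.00 (≈ $5.7949 each)
Sep 19, sell 204: 204/434 × $2,515.00 → $1,182.16
Ending inventory (cost pool remaining) = $1,332.84
Check: goods available $2,515.00 = COGS $1,182.16 + ending $1,332.84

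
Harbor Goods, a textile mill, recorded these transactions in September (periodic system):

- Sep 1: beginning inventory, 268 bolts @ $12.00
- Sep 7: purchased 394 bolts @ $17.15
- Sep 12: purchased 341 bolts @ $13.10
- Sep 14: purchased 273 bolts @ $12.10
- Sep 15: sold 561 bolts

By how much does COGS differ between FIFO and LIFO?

FIFO COGS: 268 @ $12.00 + 293 @ $17.15 = $8,240.95
LIFO COGS: 273 @ $12.10 + 288 @ $13.10 = $7,076.10
Difference = |$8,240.95 − $7,076.10| = $1,164.85

$1,164.85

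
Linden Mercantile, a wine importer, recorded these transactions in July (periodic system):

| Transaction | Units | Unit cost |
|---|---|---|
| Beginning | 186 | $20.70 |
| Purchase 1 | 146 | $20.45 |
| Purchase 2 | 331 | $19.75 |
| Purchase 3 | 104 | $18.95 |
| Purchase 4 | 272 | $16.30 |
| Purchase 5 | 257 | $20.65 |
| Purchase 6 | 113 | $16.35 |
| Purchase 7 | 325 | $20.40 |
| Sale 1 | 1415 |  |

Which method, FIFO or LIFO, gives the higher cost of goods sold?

FIFO

FIFO COGS: 186 @ $20.70 + 146 @ $20.45 + 331 @ $19.75 + 104 @ $18.95 + 272 @ $16.30 + 257 @ $20.65 + 113 @ $16.35 + 6 @ $20.40 = $27,054.55
LIFO COGS: 325 @ $20.40 + 113 @ $16.35 + 257 @ $20.65 + 272 @ $16.30 + 104 @ $18.95 + 331 @ $19.75 + 13 @ $20.45 = $26,992.10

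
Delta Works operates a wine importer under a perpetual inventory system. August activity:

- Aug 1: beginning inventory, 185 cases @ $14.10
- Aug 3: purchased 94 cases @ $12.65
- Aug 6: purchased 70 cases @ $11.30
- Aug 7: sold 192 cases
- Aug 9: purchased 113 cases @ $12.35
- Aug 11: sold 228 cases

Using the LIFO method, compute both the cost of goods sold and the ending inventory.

Aug 7, 192 sold [LIFO — newest first]: 70 @ $11.30 + 94 @ $12.65 + 28 @ $14.10 = $2,374.90
Aug 11, 228 sold [LIFO — newest first]: 113 @ $12.35 + 115 @ $14.10 = $3,017.05
Total COGS = $2,374.90 + $3,017.05 = $5,391.95
Ending inventory: 42 @ $14.10 = $592.20

COGS = $5,391.95; ending inventory = $592.20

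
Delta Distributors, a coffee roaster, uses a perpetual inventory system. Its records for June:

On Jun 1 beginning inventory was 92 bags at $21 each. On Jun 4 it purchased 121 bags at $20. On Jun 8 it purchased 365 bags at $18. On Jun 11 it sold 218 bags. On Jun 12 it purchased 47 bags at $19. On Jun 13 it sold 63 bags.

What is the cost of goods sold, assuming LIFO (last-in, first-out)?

COGS = $5,105

Jun 11, 218 sold [LIFO — newest first]: 218 @ $18 = $3,924
Jun 13, 63 sold [LIFO — newest first]: 47 @ $19 + 16 @ $18 = $1,181
Total COGS = $3,924 + $1,181 = $5,105
Ending inventory: 92 @ $21 + 121 @ $20 + 131 @ $18 = $6,710
Check: goods available $11,815 = COGS $5,105 + ending $6,710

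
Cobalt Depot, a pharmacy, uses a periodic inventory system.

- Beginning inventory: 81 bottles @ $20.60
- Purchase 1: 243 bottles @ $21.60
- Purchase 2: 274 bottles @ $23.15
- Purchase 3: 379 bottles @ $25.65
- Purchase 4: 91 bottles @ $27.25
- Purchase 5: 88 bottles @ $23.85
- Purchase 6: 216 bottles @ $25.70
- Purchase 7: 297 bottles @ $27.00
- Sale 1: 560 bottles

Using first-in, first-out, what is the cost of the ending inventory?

Sale 1 (560) [FIFO — oldest first]: 81 @ $20.60 + 243 @ $21.60 + 236 @ $23.15 = $12,380.80
Ending inventory: 38 @ $23.15 + 379 @ $25.65 + 91 @ $27.25 + 88 @ $23.85 + 216 @ $25.70 + 297 @ $27.00 = $28,749.80

Ending inventory = $28,749.80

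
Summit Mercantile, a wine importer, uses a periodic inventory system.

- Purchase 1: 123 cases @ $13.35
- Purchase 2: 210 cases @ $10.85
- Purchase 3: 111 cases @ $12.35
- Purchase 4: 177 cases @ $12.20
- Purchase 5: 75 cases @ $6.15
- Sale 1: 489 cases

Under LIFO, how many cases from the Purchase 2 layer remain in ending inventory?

Sale 1 (489) [LIFO — newest first]: 75 @ $6.15 + 177 @ $12.20 + 111 @ $12.35 + 126 @ $10.85 = $5,358.60
Ending inventory: 123 @ $13.35 + 84 @ $10.85 = $2,553.45

84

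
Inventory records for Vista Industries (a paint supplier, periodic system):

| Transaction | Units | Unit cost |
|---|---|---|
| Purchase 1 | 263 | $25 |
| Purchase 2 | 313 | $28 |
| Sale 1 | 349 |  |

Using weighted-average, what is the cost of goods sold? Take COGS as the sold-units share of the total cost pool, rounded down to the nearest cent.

Sale 1, sell 349: 349/576 × $15,339.00 → $9,293.94
Ending inventory (cost pool remaining) = $6,045.06

COGS = $9,293.94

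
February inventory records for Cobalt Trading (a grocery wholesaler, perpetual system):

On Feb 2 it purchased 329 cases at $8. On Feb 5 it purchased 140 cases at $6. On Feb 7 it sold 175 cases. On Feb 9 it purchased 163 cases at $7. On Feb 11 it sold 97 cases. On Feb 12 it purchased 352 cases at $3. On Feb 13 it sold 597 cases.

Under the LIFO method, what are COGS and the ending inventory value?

COGS = $4,749; ending inventory = $920

Feb 7, 175 sold [LIFO — newest first]: 140 @ $6 + 35 @ $8 = $1,120
Feb 11, 97 sold [LIFO — newest first]: 97 @ $7 = $679
Feb 13, 597 sold [LIFO — newest first]: 352 @ $3 + 66 @ $7 + 179 @ $8 = $2,950
Total COGS = $1,120 + $679 + $2,950 = $4,749
Ending inventory: 115 @ $8 = $920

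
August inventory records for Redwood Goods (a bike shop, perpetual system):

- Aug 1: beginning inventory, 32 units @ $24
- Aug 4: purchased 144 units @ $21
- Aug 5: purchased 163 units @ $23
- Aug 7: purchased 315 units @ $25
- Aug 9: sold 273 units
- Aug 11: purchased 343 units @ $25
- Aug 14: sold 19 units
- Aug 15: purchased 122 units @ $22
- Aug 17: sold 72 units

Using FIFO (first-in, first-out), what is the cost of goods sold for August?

Aug 9, 273 sold [FIFO — oldest first]: 32 @ $24 + 144 @ $21 + 97 @ $23 = $6,023
Aug 14, 19 sold [FIFO — oldest first]: 19 @ $23 = $437
Aug 17, 72 sold [FIFO — oldest first]: 47 @ $23 + 25 @ $25 = $1,706
Total COGS = $6,023 + $437 + $1,706 = $8,166
Ending inventory: 290 @ $25 + 343 @ $25 + 122 @ $22 = $18,509

COGS = $8,166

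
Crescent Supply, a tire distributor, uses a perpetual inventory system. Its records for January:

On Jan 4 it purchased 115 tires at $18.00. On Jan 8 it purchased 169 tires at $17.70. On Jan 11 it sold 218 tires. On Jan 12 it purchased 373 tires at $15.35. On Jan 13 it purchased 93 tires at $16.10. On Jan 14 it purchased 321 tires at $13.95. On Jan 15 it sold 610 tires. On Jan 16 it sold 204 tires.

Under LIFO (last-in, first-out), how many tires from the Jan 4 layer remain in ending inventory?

Jan 11, 218 sold [LIFO — newest first]: 169 @ $17.70 + 49 @ $18.00 = $3,873.30
Jan 15, 610 sold [LIFO — newest first]: 321 @ $13.95 + 93 @ $16.10 + 196 @ $15.35 = $8,983.85
Jan 16, 204 sold [LIFO — newest first]: 177 @ $15.35 + 27 @ $18.00 = $3,202.95
Total COGS = $3,873.30 + $8,983.85 + $3,202.95 = $16,060.10
Ending inventory: 39 @ $18.00 = $702.00

39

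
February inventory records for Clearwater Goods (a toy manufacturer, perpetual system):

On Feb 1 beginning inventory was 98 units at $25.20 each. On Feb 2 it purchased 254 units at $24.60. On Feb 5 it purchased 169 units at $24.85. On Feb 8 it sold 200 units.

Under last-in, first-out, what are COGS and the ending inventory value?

Feb 8, 200 sold [LIFO — newest first]: 169 @ $24.85 + 31 @ $24.60 = $4,962.25
Ending inventory: 98 @ $25.20 + 223 @ $24.60 = $7,955.40

COGS = $4,962.25; ending inventory = $7,955.40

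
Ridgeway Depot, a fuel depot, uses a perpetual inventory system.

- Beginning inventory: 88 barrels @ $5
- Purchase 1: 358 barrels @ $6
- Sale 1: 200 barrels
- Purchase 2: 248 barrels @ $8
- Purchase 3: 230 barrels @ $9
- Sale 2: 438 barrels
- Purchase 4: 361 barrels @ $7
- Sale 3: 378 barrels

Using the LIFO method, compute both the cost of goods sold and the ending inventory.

Sale 1 (200) [LIFO — newest first]: 200 @ $6 = $1,200
Sale 2 (438) [LIFO — newest first]: 230 @ $9 + 208 @ $8 = $3,734
Sale 3 (378) [LIFO — newest first]: 361 @ $7 + 17 @ $8 = $2,663
Total COGS = $1,200 + $3,734 + $2,663 = $7,597
Ending inventory: 88 @ $5 + 158 @ $6 + 23 @ $8 = $1,572

COGS = $7,597; ending inventory = $1,572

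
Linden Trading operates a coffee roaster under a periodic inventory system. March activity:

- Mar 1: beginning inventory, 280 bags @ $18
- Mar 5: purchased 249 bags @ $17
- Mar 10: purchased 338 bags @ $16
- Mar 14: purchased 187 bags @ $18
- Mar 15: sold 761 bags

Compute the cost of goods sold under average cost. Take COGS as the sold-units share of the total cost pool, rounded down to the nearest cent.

Mar 15, sell 761: 761/1054 × $18,047.00 → $13,030.13
Ending inventory (cost pool remaining) = $5,016.87

COGS = $13,030.13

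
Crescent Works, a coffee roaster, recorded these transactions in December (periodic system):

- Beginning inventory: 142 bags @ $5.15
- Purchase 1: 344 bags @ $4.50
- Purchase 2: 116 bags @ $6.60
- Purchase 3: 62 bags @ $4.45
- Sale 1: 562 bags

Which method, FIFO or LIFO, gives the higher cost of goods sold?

FIFO COGS: 142 @ $5.15 + 344 @ $4.50 + 76 @ $6.60 = $2,780.90
LIFO COGS: 62 @ $4.45 + 116 @ $6.60 + 344 @ $4.50 + 40 @ $5.15 = $2,795.50

LIFO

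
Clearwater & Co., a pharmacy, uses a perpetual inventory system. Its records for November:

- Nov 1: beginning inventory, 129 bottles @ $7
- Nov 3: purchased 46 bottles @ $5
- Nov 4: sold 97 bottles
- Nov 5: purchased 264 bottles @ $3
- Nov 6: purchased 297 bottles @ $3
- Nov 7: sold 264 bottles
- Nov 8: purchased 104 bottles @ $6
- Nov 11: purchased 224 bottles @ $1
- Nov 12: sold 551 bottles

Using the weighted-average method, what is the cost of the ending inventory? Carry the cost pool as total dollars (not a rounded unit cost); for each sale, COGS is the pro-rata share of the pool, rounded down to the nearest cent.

Ending inventory = $460.99

After Nov 1: 129 on hand, pool $903.00 (≈ $7.0000 each)
After Nov 3: 175 on hand, pool $1,133.00 (≈ $6.4743 each)
Nov 4, sell 97: 97/175 × $1,133.00 → $628.00
After Nov 5: 342 on hand, pool $1,297.00 (≈ $3.7924 each)
After Nov 6: 639 on hand, pool $2,188.00 (≈ $3.4241 each)
Nov 7, sell 264: 264/639 × $2,188.00 → $903.96
After Nov 8: 479 on hand, pool $1,908.04 (≈ $3.9834 each)
After Nov 11: 703 on hand, pool $2,132.04 (≈ $3.0328 each)
Nov 12, sell 551: 551/703 × $2,132.04 → $1,671.05
Total COGS = $628.00 + $903.96 + $1,671.05 = $3,203.01
Ending inventory (cost pool remaining) = $460.99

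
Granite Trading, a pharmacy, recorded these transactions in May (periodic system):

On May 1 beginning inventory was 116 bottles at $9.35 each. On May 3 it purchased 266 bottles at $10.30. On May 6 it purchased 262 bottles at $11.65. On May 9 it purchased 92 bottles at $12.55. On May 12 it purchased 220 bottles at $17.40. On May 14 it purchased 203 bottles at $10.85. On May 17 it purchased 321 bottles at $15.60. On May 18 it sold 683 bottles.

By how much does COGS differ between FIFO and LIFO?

$2,610.60

FIFO COGS: 116 @ $9.35 + 266 @ $10.30 + 262 @ $11.65 + 39 @ $12.55 = $7,366.15
LIFO COGS: 321 @ $15.60 + 203 @ $10.85 + 159 @ $17.40 = $9,976.75
Difference = |$7,366.15 − $9,976.75| = $2,610.60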